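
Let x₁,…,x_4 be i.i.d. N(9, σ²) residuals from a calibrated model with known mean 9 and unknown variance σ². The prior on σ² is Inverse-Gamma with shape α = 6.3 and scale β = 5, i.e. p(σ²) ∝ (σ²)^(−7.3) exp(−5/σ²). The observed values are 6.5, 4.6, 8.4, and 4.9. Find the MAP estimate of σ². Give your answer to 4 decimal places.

Sum of squared deviations about the known mean: SS = (6.5−9)² + (4.6−9)² + (8.4−9)² + (4.9−9)² = 42.78.
The Normal likelihood contributes (σ²)^(−n/2) exp(−SS/(2σ²)), so the posterior is Inverse-Gamma(α + n/2, β + SS/2) = Inverse-Gamma(8.3, 26.39).
The mode of Inverse-Gamma(a, b) is b/(a+1) = 26.39/9.3 ≈ 2.8376.

σ̂²_MAP = 2.8376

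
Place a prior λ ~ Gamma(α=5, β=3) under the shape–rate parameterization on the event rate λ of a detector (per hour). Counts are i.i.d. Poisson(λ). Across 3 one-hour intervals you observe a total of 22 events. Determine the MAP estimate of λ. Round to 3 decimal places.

λ̂_MAP = 4.333

Σxᵢ = 22, n = 3.
Posterior ∝ λ^4e^(−3λ) · λ^22e^(−3λ) = λ^26e^(−6λ), i.e. Gamma(shape=27, rate=6).
The mode of a Gamma(a, b) with a ≥ 1 (shape–rate) is (a−1)/b = 26/6 ≈ 4.333.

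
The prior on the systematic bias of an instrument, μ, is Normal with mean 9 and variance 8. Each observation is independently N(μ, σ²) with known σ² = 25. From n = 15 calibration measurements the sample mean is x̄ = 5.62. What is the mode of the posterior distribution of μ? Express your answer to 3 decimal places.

μ̂_MAP = 6.203

n = 15, x̄ = 5.62.
For a Normal prior and Normal likelihood with known variance, the posterior is Normal; its mode equals its mean, the precision-weighted average.
Prior precision 1/σ₀² = 1/8 = 0.125; data precision n/σ² = 15/25 = 0.6.
μ̂ = (0.125·9 + 0.6·5.62) / (0.125 + 0.6) = 4.497/0.725 = 4497/725 ≈ 6.203.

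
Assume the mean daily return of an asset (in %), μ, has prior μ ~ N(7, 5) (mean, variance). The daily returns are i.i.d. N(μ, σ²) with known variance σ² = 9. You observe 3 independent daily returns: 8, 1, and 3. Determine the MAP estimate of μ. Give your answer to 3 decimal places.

n = 3; x̄ = (8 + 1 + 3)/3 = 12/3 = 4.
For a Normal prior and Normal likelihood with known variance, the posterior is Normal; its mode equals its mean, the precision-weighted average.
Prior precision 1/σ₀² = 1/5 = 0.2; data precision n/σ² = 3/9 = 1/3.
μ̂ = (0.2·7 + (1/3)·4) / (0.2 + 1/3) = (41/15)/(8/15) = 5.125.

μ̂_MAP = 5.125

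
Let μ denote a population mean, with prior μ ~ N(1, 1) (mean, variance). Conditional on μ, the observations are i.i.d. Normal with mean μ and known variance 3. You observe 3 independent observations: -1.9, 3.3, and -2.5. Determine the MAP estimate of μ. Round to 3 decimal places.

n = 3; x̄ = ((-1.9) + 3.3 + (-2.5))/3 = -1.1/3 = -11/30 ≈ -0.3667.
For a Normal prior and Normal likelihood with known variance, the posterior is Normal; its mode equals its mean, the precision-weighted average.
Prior precision 1/σ₀² = 1/1 = 1; data precision n/σ² = 3/3 = 1.
μ̂ = (1·1 + 1·(-11/30)) / (1 + 1) = (19/30)/2 = 19/60 ≈ 0.317.

μ̂_MAP = 0.317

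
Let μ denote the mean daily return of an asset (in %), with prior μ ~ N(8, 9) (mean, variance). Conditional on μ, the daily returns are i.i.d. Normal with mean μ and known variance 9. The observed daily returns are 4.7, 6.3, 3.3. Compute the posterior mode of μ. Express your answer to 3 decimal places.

μ̂_MAP = 5.575

n = 3; x̄ = (4.7 + 6.3 + 3.3)/3 = 14.3/3 = 143/30 ≈ 4.7667.
For a Normal prior and Normal likelihood with known variance, the posterior is Normal; its mode equals its mean, the precision-weighted average.
Prior precision 1/σ₀² = 1/9; data precision n/σ² = 3/9 = 1/3.
μ̂ = ((1/9)·8 + (1/3)·(143/30)) / (1/9 + 1/3) = (223/90)/(4/9) = 5.575.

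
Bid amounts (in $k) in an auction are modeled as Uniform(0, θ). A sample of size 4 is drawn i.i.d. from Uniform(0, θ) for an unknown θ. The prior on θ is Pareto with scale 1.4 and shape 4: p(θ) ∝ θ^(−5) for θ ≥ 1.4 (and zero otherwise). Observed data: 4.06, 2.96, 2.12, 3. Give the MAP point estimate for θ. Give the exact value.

The Uniform(0, θ) likelihood is θ^(−n) for θ ≥ max(xᵢ), zero otherwise. Here max(xᵢ) = 4.06.
Posterior ∝ θ^(−5) · θ^(−4) = θ^(−9) on θ ≥ max(1.4, 4.06) = 4.06.
This density is strictly decreasing in θ, so the posterior mode lies at the lower boundary of the support.

θ̂_MAP = 4.06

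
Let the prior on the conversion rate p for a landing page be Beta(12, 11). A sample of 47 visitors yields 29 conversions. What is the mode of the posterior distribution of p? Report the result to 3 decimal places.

p̂_MAP = 0.588

Prior: Beta(12, 11).
Data: 29 successes in 47 trials. The binomial likelihood contributes p^29(1−p)^18, so the posterior is Beta(12+29, 11+18) = Beta(41, 29).
For Beta(a, b) with a, b > 1 the mode is (a−1)/(a+b−2) = 40/68 ≈ 0.588.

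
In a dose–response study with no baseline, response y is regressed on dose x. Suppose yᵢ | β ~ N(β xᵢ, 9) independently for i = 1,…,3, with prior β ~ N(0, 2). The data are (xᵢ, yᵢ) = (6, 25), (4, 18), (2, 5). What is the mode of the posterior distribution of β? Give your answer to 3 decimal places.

log p(β | y) = −Σ(yᵢ − βxᵢ)²/(2·9) − β²/(2·2) + const.
Setting the derivative to zero: Σxᵢ(yᵢ − βxᵢ)/9 − β/2 = 0, so β = Σxᵢyᵢ / (Σxᵢ² + σ²/τ²).
Σxᵢyᵢ = 6·25 + 4·18 + 2·5 = 232; Σxᵢ² = 56; σ²/τ² = 4.5.
β̂_MAP = 232 / (56 + 4.5) = 232/60.5 ≈ 3.835.

β̂_MAP = 3.835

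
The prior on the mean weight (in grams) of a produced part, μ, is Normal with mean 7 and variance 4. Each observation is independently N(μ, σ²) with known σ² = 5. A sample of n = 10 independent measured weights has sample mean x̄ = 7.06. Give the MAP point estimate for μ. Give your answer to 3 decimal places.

n = 10, x̄ = 7.06.
For a Normal prior and Normal likelihood with known variance, the posterior is Normal; its mode equals its mean, the precision-weighted average.
Prior precision 1/σ₀² = 1/4 = 0.25; data precision n/σ² = 10/5 = 2.
μ̂ = (0.25·7 + 2·7.06) / (0.25 + 2) = 15.87/2.25 = 529/75 ≈ 7.053.

μ̂_MAP = 7.053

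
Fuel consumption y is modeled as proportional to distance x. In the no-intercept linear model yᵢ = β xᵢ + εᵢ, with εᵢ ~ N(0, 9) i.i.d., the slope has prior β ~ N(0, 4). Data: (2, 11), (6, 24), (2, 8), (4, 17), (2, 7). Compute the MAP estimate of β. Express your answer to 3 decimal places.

log p(β | y) = −Σ(yᵢ − βxᵢ)²/(2·9) − β²/(2·4) + const.
Setting the derivative to zero: Σxᵢ(yᵢ − βxᵢ)/9 − β/4 = 0, so β = Σxᵢyᵢ / (Σxᵢ² + σ²/τ²).
Σxᵢyᵢ = 2·11 + 6·24 + 2·8 + 4·17 + 2·7 = 264; Σxᵢ² = 64; σ²/τ² = 2.25.
β̂_MAP = 264 / (64 + 2.25) = 264/66.25 ≈ 3.985.

β̂_MAP = 3.985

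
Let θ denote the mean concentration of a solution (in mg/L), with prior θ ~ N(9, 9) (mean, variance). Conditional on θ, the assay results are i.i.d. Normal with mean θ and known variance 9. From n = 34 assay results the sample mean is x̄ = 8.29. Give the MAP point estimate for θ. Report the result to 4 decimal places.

θ̂_MAP = 8.3103

n = 34, x̄ = 8.29.
For a Normal prior and Normal likelihood with known variance, the posterior is Normal; its mode equals its mean, the precision-weighted average.
Prior precision 1/σ₀² = 1/9; data precision n/σ² = 34/9.
θ̂ = ((1/9)·9 + (34/9)·8.29) / (1/9 + 34/9) = (14543/450)/(35/9) = 14543/1750 ≈ 8.3103.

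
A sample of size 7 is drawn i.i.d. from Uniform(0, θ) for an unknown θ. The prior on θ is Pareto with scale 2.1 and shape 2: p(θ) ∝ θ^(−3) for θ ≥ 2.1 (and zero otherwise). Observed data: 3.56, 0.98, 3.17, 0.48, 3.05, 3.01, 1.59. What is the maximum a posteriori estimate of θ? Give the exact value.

θ̂_MAP = 3.56

The Uniform(0, θ) likelihood is θ^(−n) for θ ≥ max(xᵢ), zero otherwise. Here max(xᵢ) = 3.56.
Posterior ∝ θ^(−3) · θ^(−7) = θ^(−10) on θ ≥ max(2.1, 3.56) = 3.56.
This density is strictly decreasing in θ, so the posterior mode lies at the lower boundary of the support.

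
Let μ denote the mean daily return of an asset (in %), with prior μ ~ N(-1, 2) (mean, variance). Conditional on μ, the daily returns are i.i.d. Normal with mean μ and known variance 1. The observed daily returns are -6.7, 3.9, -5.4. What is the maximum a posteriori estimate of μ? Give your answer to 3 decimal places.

n = 3; x̄ = ((-6.7) + 3.9 + (-5.4))/3 = -8.2/3 = -41/15 ≈ -2.7333.
For a Normal prior and Normal likelihood with known variance, the posterior is Normal; its mode equals its mean, the precision-weighted average.
Prior precision 1/σ₀² = 1/2 = 0.5; data precision n/σ² = 3/1 = 3.
μ̂ = (0.5·(-1) + 3·(-41/15)) / (0.5 + 3) = (-8.7)/3.5 = -87/35 ≈ -2.486.

μ̂_MAP = -2.486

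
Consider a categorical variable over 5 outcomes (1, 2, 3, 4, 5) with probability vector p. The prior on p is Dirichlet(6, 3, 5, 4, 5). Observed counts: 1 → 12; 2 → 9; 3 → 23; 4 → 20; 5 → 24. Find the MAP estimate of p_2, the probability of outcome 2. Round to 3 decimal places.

The posterior is Dirichlet(αᵢ + nᵢ) = Dirichlet(18, 12, 28, 24, 29).
For a Dirichlet(a₁,…,a_K) with all aᵢ > 1, the mode has j-th component (aⱼ − 1)/(Σaᵢ − K).
Here Σaᵢ = 111 and K = 5, so p_2 = (12 − 1)/(111 − 5) = 11/106 ≈ 0.104.

MAP estimate: 0.104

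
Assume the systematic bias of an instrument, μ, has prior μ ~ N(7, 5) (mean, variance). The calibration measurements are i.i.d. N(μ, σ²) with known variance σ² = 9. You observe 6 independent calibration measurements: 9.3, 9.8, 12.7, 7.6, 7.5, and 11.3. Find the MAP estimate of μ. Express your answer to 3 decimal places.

n = 6; x̄ = (9.3 + 9.8 + 12.7 + 7.6 + 7.5 + 11.3)/6 = 58.2/6 = 9.7.
For a Normal prior and Normal likelihood with known variance, the posterior is Normal; its mode equals its mean, the precision-weighted average.
Prior precision 1/σ₀² = 1/5 = 0.2; data precision n/σ² = 6/9 = 2/3.
μ̂ = (0.2·7 + (2/3)·9.7) / (0.2 + 2/3) = (118/15)/(13/15) = 118/13 ≈ 9.077.

μ̂_MAP = 9.077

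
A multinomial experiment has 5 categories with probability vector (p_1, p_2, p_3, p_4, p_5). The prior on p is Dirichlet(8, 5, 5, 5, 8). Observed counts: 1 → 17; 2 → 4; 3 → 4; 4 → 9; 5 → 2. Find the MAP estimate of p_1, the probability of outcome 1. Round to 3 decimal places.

MAP estimate: 0.387

The posterior is Dirichlet(αᵢ + nᵢ) = Dirichlet(25, 9, 9, 14, 10).
For a Dirichlet(a₁,…,a_K) with all aᵢ > 1, the mode has j-th component (aⱼ − 1)/(Σaᵢ − K).
Here Σaᵢ = 67 and K = 5, so p_1 = (25 − 1)/(67 − 5) = 24/62 ≈ 0.387.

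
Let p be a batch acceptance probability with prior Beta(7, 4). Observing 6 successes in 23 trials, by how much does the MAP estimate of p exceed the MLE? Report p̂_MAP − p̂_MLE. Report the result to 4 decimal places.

MAP − MLE = 0.1141

Posterior is Beta(13, 21); MAP = (13−1)/(34−2) = 12/32 ≈ 0.37500.
MLE ignores the prior: p̂_MLE = k/n = 6/23 ≈ 0.26087.
Difference = 12/32 − 6/23 = 21/184 ≈ 0.1141.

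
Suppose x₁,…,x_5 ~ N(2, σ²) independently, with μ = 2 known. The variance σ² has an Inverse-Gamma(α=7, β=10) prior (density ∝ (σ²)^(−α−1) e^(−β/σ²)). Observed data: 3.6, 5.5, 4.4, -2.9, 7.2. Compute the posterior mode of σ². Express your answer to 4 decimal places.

σ̂²_MAP = 4.3629

Sum of squared deviations about the known mean: SS = (3.6−2)² + (5.5−2)² + (4.4−2)² + (-2.9−2)² + (7.2−2)² = 71.62.
The Normal likelihood contributes (σ²)^(−n/2) exp(−SS/(2σ²)), so the posterior is Inverse-Gamma(α + n/2, β + SS/2) = Inverse-Gamma(9.5, 45.81).
The mode of Inverse-Gamma(a, b) is b/(a+1) = 45.81/10.5 ≈ 4.3629.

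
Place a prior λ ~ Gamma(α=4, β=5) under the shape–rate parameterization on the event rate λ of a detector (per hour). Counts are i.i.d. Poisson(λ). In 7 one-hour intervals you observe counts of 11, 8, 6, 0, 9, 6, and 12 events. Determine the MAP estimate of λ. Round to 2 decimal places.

λ̂_MAP = 4.58

Σxᵢ = 11+8+6+0+9+6+12 = 52, with n = 7.
Posterior ∝ λ^3e^(−5λ) · λ^52e^(−7λ) = λ^55e^(−12λ), i.e. Gamma(shape=56, rate=12).
The mode of a Gamma(a, b) with a ≥ 1 (shape–rate) is (a−1)/b = 55/12 ≈ 4.58.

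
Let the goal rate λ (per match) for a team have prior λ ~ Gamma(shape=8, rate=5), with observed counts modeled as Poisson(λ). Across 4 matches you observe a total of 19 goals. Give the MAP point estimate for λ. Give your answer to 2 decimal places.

λ̂_MAP = 2.89

Σxᵢ = 19, n = 4.
Posterior ∝ λ^7e^(−5λ) · λ^19e^(−4λ) = λ^26e^(−9λ), i.e. Gamma(shape=27, rate=9).
The mode of a Gamma(a, b) with a ≥ 1 (shape–rate) is (a−1)/b = 26/9 ≈ 2.89.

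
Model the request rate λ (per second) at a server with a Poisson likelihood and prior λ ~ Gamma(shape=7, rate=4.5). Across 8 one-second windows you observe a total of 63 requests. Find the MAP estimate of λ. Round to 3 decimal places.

Σxᵢ = 63, n = 8.
Posterior ∝ λ^6e^(−4.5λ) · λ^63e^(−8λ) = λ^69e^(−12.5λ), i.e. Gamma(shape=70, rate=12.5).
The mode of a Gamma(a, b) with a ≥ 1 (shape–rate) is (a−1)/b = 69/12.5 ≈ 5.520.

λ̂_MAP = 5.520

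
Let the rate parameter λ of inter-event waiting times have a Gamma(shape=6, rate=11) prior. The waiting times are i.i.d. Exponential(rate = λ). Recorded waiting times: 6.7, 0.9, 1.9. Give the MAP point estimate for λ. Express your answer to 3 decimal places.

The Exponential(rate=λ) likelihood is ∝ λ^n e^(−λΣtᵢ). Here n = 3 and Σtᵢ = 6.7 + 0.9 + 1.9 = 9.5.
Posterior ∝ λ^5e^(−11λ) · λ^3e^(−9.5λ) = λ^8e^(−20.5λ), i.e. Gamma(9, 20.5).
Mode = (a−1)/b = 8/20.5 ≈ 0.390.

λ̂_MAP = 0.390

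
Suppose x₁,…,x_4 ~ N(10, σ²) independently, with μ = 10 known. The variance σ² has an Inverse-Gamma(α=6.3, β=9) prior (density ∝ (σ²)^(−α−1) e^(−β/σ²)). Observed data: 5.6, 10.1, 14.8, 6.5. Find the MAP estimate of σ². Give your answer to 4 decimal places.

Sum of squared deviations about the known mean: SS = (5.6−10)² + (10.1−10)² + (14.8−10)² + (6.5−10)² = 54.66.
The Normal likelihood contributes (σ²)^(−n/2) exp(−SS/(2σ²)), so the posterior is Inverse-Gamma(α + n/2, β + SS/2) = Inverse-Gamma(8.3, 36.33).
The mode of Inverse-Gamma(a, b) is b/(a+1) = 36.33/9.3 ≈ 3.9065.

σ̂²_MAP = 3.9065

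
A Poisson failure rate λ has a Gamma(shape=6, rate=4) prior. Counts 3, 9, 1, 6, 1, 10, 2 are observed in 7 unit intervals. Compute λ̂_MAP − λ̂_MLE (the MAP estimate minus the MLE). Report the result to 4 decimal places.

MAP − MLE = -1.2078

Σxᵢ = 32. Posterior is Gamma(38, 11); MAP = (38−1)/11 = 37/11 ≈ 3.36364.
MLE = x̄ = 32/7 ≈ 4.57143.
Difference = 37/11 − 32/7 = -93/77 ≈ -1.2078.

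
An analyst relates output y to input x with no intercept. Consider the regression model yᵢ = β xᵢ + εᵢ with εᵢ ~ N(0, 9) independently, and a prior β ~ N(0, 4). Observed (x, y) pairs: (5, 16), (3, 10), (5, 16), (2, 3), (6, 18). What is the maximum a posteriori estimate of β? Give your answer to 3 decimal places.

β̂_MAP = 3.002

log p(β | y) = −Σ(yᵢ − βxᵢ)²/(2·9) − β²/(2·4) + const.
Setting the derivative to zero: Σxᵢ(yᵢ − βxᵢ)/9 − β/4 = 0, so β = Σxᵢyᵢ / (Σxᵢ² + σ²/τ²).
Σxᵢyᵢ = 5·16 + 3·10 + 5·16 + 2·3 + 6·18 = 304; Σxᵢ² = 99; σ²/τ² = 2.25.
β̂_MAP = 304 / (99 + 2.25) = 304/101.25 ≈ 3.002.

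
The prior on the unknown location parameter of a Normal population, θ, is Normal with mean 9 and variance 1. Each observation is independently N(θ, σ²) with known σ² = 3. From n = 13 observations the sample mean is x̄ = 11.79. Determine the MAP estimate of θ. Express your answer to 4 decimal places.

n = 13, x̄ = 11.79.
For a Normal prior and Normal likelihood with known variance, the posterior is Normal; its mode equals its mean, the precision-weighted average.
Prior precision 1/σ₀² = 1/1 = 1; data precision n/σ² = 13/3.
θ̂ = (1·9 + (13/3)·11.79) / (1 + 13/3) = 60.09/(16/3) = 11.266875 ≈ 11.2669.

θ̂_MAP = 11.2669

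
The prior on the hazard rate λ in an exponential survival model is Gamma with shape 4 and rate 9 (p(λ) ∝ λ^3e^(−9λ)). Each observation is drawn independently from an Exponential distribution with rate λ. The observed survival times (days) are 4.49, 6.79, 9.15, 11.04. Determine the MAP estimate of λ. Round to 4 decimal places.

λ̂_MAP = 0.1730

The Exponential(rate=λ) likelihood is ∝ λ^n e^(−λΣtᵢ). Here n = 4 and Σtᵢ = 4.49 + 6.79 + 9.15 + 11.04 = 31.47.
Posterior ∝ λ^3e^(−9λ) · λ^4e^(−31.47λ) = λ^7e^(−40.47λ), i.e. Gamma(8, 40.47).
Mode = (a−1)/b = 7/40.47 ≈ 0.1730.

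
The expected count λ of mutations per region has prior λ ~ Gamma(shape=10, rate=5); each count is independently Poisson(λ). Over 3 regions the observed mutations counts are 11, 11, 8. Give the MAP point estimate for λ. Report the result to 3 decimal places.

Σxᵢ = 11+11+8 = 30, with n = 3.
Posterior ∝ λ^9e^(−5λ) · λ^30e^(−3λ) = λ^39e^(−8λ), i.e. Gamma(shape=40, rate=8).
The mode of a Gamma(a, b) with a ≥ 1 (shape–rate) is (a−1)/b = 39/8 ≈ 4.875.

λ̂_MAP = 4.875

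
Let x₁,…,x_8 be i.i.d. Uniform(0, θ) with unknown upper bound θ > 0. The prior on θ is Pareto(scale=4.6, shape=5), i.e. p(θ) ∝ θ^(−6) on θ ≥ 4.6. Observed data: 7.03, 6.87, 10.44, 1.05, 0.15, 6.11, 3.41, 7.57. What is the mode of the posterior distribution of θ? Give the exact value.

The Uniform(0, θ) likelihood is θ^(−n) for θ ≥ max(xᵢ), zero otherwise. Here max(xᵢ) = 10.44.
Posterior ∝ θ^(−6) · θ^(−8) = θ^(−14) on θ ≥ max(4.6, 10.44) = 10.44.
This density is strictly decreasing in θ, so the posterior mode lies at the lower boundary of the support.

θ̂_MAP = 10.44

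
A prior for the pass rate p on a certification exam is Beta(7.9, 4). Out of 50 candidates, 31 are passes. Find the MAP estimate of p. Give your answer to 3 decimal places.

p̂_MAP = 0.633

Prior: Beta(7.9, 4).
Data: 31 successes in 50 trials. The binomial likelihood contributes p^31(1−p)^19, so the posterior is Beta(7.9+31, 4+19) = Beta(38.9, 23).
For Beta(a, b) with a, b > 1 the mode is (a−1)/(a+b−2) = 37.9/59.9 ≈ 0.633.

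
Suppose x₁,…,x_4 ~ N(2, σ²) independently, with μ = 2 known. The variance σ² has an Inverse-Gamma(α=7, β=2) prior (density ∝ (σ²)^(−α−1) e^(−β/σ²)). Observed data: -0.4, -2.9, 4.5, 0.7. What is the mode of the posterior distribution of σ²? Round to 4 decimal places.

Sum of squared deviations about the known mean: SS = (-0.4−2)² + (-2.9−2)² + (4.5−2)² + (0.7−2)² = 37.71.
The Normal likelihood contributes (σ²)^(−n/2) exp(−SS/(2σ²)), so the posterior is Inverse-Gamma(α + n/2, β + SS/2) = Inverse-Gamma(9, 20.855).
The mode of Inverse-Gamma(a, b) is b/(a+1) = 20.855/10 ≈ 2.0855.

σ̂²_MAP = 2.0855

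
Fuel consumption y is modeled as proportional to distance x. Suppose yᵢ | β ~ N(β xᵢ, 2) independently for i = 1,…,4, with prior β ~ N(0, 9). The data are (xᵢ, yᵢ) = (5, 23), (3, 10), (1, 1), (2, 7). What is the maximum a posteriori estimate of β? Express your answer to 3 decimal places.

β̂_MAP = 4.079

log p(β | y) = −Σ(yᵢ − βxᵢ)²/(2·2) − β²/(2·9) + const.
Setting the derivative to zero: Σxᵢ(yᵢ − βxᵢ)/2 − β/9 = 0, so β = Σxᵢyᵢ / (Σxᵢ² + σ²/τ²).
Σxᵢyᵢ = 5·23 + 3·10 + 1·1 + 2·7 = 160; Σxᵢ² = 39; σ²/τ² = 2/9.
β̂_MAP = 160 / (39 + 2/9) = 160/(353/9) = 1440/353 ≈ 4.079.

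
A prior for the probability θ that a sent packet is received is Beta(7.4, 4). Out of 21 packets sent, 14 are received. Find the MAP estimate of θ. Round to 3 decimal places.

Prior: Beta(7.4, 4).
Data: 14 successes in 21 trials. The binomial likelihood contributes θ^14(1−θ)^7, so the posterior is Beta(7.4+14, 4+7) = Beta(21.4, 11).
For Beta(a, b) with a, b > 1 the mode is (a−1)/(a+b−2) = 20.4/30.4 ≈ 0.671.

θ̂_MAP = 0.671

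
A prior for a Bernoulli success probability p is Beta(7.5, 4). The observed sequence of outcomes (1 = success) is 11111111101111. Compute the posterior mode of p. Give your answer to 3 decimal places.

Prior: Beta(7.5, 4).
Data: 13 successes in 14 trials (from the sequence). The binomial likelihood contributes p^13(1−p)^1, so the posterior is Beta(7.5+13, 4+1) = Beta(20.5, 5).
For Beta(a, b) with a, b > 1 the mode is (a−1)/(a+b−2) = 19.5/23.5 ≈ 0.830.

p̂_MAP = 0.830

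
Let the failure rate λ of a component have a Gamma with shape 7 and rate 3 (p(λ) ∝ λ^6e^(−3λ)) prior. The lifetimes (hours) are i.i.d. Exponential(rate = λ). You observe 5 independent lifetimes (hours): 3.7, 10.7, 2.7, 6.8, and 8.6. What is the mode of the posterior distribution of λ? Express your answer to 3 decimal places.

λ̂_MAP = 0.310

The Exponential(rate=λ) likelihood is ∝ λ^n e^(−λΣtᵢ). Here n = 5 and Σtᵢ = 3.7 + 10.7 + 2.7 + 6.8 + 8.6 = 32.5.
Posterior ∝ λ^6e^(−3λ) · λ^5e^(−32.5λ) = λ^11e^(−35.5λ), i.e. Gamma(12, 35.5).
Mode = (a−1)/b = 11/35.5 ≈ 0.310.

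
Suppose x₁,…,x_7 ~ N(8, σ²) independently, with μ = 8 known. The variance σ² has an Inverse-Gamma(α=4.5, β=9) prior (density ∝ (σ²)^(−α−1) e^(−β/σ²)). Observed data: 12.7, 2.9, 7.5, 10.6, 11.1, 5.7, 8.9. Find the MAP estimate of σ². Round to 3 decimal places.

Sum of squared deviations about the known mean: SS = (12.7−8)² + (2.9−8)² + (7.5−8)² + (10.6−8)² + (11.1−8)² + (5.7−8)² + (8.9−8)² = 70.82.
The Normal likelihood contributes (σ²)^(−n/2) exp(−SS/(2σ²)), so the posterior is Inverse-Gamma(α + n/2, β + SS/2) = Inverse-Gamma(8, 44.41).
The mode of Inverse-Gamma(a, b) is b/(a+1) = 44.41/9 ≈ 4.934.

σ̂²_MAP = 4.934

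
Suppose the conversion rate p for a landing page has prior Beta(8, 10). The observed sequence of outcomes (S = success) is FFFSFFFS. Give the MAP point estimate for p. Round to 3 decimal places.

p̂_MAP = 0.375

Prior: Beta(8, 10).
Data: 2 successes in 8 trials (from the sequence). The binomial likelihood contributes p^2(1−p)^6, so the posterior is Beta(8+2, 10+6) = Beta(10, 16).
For Beta(a, b) with a, b > 1 the mode is (a−1)/(a+b−2) = 9/24 ≈ 0.375.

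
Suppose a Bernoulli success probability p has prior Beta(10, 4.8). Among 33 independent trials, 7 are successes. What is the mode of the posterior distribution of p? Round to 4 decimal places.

Prior: Beta(10, 4.8).
Data: 7 successes in 33 trials. The binomial likelihood contributes p^7(1−p)^26, so the posterior is Beta(10+7, 4.8+26) = Beta(17, 30.8).
For Beta(a, b) with a, b > 1 the mode is (a−1)/(a+b−2) = 16/45.8 ≈ 0.3493.

p̂_MAP = 0.3493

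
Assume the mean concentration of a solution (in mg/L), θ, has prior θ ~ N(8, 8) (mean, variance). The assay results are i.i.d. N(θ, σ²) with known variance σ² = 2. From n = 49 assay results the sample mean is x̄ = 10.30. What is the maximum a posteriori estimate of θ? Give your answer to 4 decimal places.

θ̂_MAP = 10.2883

n = 49, x̄ = 10.30.
For a Normal prior and Normal likelihood with known variance, the posterior is Normal; its mode equals its mean, the precision-weighted average.
Prior precision 1/σ₀² = 1/8 = 0.125; data precision n/σ² = 49/2 = 24.5.
θ̂ = (0.125·8 + 24.5·10.3) / (0.125 + 24.5) = 253.35/24.625 = 10134/985 ≈ 10.2883.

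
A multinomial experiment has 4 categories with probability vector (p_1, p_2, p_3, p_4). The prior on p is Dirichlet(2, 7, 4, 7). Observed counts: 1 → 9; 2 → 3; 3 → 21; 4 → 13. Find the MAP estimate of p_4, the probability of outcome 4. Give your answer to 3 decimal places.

The posterior is Dirichlet(αᵢ + nᵢ) = Dirichlet(11, 10, 25, 20).
For a Dirichlet(a₁,…,a_K) with all aᵢ > 1, the mode has j-th component (aⱼ − 1)/(Σaᵢ − K).
Here Σaᵢ = 66 and K = 4, so p_4 = (20 − 1)/(66 − 4) = 19/62 ≈ 0.306.

MAP estimate: 0.306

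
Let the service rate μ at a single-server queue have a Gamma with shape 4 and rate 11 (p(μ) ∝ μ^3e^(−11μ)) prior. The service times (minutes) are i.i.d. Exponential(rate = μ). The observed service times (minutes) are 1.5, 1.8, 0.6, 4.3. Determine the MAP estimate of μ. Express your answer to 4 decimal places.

The Exponential(rate=μ) likelihood is ∝ μ^n e^(−μΣtᵢ). Here n = 4 and Σtᵢ = 1.5 + 1.8 + 0.6 + 4.3 = 8.2.
Posterior ∝ μ^3e^(−11μ) · μ^4e^(−8.2μ) = μ^7e^(−19.2μ), i.e. Gamma(8, 19.2).
Mode = (a−1)/b = 7/19.2 ≈ 0.3646.

μ̂_MAP = 0.3646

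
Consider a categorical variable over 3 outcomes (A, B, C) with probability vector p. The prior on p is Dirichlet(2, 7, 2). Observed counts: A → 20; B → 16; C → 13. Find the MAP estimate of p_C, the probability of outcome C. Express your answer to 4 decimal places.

The posterior is Dirichlet(αᵢ + nᵢ) = Dirichlet(22, 23, 15).
For a Dirichlet(a₁,…,a_K) with all aᵢ > 1, the mode has j-th component (aⱼ − 1)/(Σaᵢ − K).
Here Σaᵢ = 60 and K = 3, so p_C = (15 − 1)/(60 − 3) = 14/57 ≈ 0.2456.

MAP estimate of p_C = 0.2456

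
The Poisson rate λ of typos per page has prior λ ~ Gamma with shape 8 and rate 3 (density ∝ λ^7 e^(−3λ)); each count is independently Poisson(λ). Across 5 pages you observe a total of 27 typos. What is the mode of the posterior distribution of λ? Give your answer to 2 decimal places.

Σxᵢ = 27, n = 5.
Posterior ∝ λ^7e^(−3λ) · λ^27e^(−5λ) = λ^34e^(−8λ), i.e. Gamma(shape=35, rate=8).
The mode of a Gamma(a, b) with a ≥ 1 (shape–rate) is (a−1)/b = 34/8 ≈ 4.25.

λ̂_MAP = 4.25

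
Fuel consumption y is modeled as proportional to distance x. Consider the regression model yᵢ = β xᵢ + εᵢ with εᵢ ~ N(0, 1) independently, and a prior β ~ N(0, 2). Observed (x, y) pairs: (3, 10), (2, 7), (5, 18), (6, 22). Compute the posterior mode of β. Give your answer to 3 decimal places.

β̂_MAP = 3.570

log p(β | y) = −Σ(yᵢ − βxᵢ)²/(2·1) − β²/(2·2) + const.
Setting the derivative to zero: Σxᵢ(yᵢ − βxᵢ)/1 − β/2 = 0, so β = Σxᵢyᵢ / (Σxᵢ² + σ²/τ²).
Σxᵢyᵢ = 3·10 + 2·7 + 5·18 + 6·22 = 266; Σxᵢ² = 74; σ²/τ² = 0.5.
β̂_MAP = 266 / (74 + 0.5) = 266/74.5 ≈ 3.570.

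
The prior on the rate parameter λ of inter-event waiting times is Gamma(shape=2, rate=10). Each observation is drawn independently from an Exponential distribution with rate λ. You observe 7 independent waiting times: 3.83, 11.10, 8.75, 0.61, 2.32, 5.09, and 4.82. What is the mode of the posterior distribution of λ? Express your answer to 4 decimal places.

λ̂_MAP = 0.1720

The Exponential(rate=λ) likelihood is ∝ λ^n e^(−λΣtᵢ). Here n = 7 and Σtᵢ = 3.83 + 11.10 + 8.75 + 0.61 + 2.32 + 5.09 + 4.82 = 36.52.
Posterior ∝ λe^(−10λ) · λ^7e^(−36.52λ) = λ^8e^(−46.52λ), i.e. Gamma(9, 46.52).
Mode = (a−1)/b = 8/46.52 ≈ 0.1720.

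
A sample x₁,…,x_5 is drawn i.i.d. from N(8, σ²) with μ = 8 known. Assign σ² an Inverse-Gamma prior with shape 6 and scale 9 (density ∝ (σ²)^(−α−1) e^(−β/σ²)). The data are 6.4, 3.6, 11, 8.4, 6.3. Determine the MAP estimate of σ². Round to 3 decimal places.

Sum of squared deviations about the known mean: SS = (6.4−8)² + (3.6−8)² + (11−8)² + (8.4−8)² + (6.3−8)² = 33.97.
The Normal likelihood contributes (σ²)^(−n/2) exp(−SS/(2σ²)), so the posterior is Inverse-Gamma(α + n/2, β + SS/2) = Inverse-Gamma(8.5, 25.985).
The mode of Inverse-Gamma(a, b) is b/(a+1) = 25.985/9.5 ≈ 2.735.

σ̂²_MAP = 2.735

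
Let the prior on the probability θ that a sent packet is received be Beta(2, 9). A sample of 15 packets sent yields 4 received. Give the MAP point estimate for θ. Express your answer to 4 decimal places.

θ̂_MAP = 0.2083

Prior: Beta(2, 9).
Data: 4 successes in 15 trials. The binomial likelihood contributes θ^4(1−θ)^11, so the posterior is Beta(2+4, 9+11) = Beta(6, 20).
For Beta(a, b) with a, b > 1 the mode is (a−1)/(a+b−2) = 5/24 ≈ 0.2083.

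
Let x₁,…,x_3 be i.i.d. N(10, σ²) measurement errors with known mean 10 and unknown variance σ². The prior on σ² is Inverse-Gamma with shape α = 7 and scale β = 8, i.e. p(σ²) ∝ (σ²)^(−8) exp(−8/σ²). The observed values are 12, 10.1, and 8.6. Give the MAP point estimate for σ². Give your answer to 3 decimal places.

Sum of squared deviations about the known mean: SS = (12−10)² + (10.1−10)² + (8.6−10)² = 5.97.
The Normal likelihood contributes (σ²)^(−n/2) exp(−SS/(2σ²)), so the posterior is Inverse-Gamma(α + n/2, β + SS/2) = Inverse-Gamma(8.5, 10.985).
The mode of Inverse-Gamma(a, b) is b/(a+1) = 10.985/9.5 ≈ 1.156.

σ̂²_MAP = 1.156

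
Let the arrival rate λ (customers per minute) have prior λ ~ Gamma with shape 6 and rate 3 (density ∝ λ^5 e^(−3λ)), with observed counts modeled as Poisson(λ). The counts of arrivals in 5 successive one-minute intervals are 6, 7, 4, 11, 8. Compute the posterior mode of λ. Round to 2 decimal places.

λ̂_MAP = 5.13

Σxᵢ = 6+7+4+11+8 = 36, with n = 5.
Posterior ∝ λ^5e^(−3λ) · λ^36e^(−5λ) = λ^41e^(−8λ), i.e. Gamma(shape=42, rate=8).
The mode of a Gamma(a, b) with a ≥ 1 (shape–rate) is (a−1)/b = 41/8 ≈ 5.13.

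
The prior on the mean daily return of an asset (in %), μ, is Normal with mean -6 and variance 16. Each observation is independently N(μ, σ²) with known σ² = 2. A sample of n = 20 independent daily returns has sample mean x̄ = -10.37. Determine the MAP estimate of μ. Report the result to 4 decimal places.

n = 20, x̄ = -10.37.
For a Normal prior and Normal likelihood with known variance, the posterior is Normal; its mode equals its mean, the precision-weighted average.
Prior precision 1/σ₀² = 1/16 = 0.0625; data precision n/σ² = 20/2 = 10.
μ̂ = (0.0625·(-6) + 10·(-10.37)) / (0.0625 + 10) = (-104.075)/10.0625 = -362/35 ≈ -10.3429.

μ̂_MAP = -10.3429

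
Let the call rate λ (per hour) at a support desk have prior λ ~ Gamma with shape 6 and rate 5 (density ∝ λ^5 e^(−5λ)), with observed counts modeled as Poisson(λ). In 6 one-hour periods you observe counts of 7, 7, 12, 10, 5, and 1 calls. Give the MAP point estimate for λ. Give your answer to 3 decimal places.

λ̂_MAP = 4.273

Σxᵢ = 7+7+12+10+5+1 = 42, with n = 6.
Posterior ∝ λ^5e^(−5λ) · λ^42e^(−6λ) = λ^47e^(−11λ), i.e. Gamma(shape=48, rate=11).
The mode of a Gamma(a, b) with a ≥ 1 (shape–rate) is (a−1)/b = 47/11 ≈ 4.273.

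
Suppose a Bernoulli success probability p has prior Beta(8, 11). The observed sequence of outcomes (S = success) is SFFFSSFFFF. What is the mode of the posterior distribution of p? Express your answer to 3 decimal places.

p̂_MAP = 0.370

Prior: Beta(8, 11).
Data: 3 successes in 10 trials (from the sequence). The binomial likelihood contributes p^3(1−p)^7, so the posterior is Beta(8+3, 11+7) = Beta(11, 18).
For Beta(a, b) with a, b > 1 the mode is (a−1)/(a+b−2) = 10/27 ≈ 0.370.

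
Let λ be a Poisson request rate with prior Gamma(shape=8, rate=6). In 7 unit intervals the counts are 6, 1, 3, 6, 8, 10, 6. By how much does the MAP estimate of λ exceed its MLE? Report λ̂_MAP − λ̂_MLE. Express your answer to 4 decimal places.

MAP − MLE = -2.0989

Σxᵢ = 40. Posterior is Gamma(48, 13); MAP = (48−1)/13 = 47/13 ≈ 3.61538.
MLE = x̄ = 40/7 ≈ 5.71429.
Difference = 47/13 − 40/7 = -191/91 ≈ -2.0989.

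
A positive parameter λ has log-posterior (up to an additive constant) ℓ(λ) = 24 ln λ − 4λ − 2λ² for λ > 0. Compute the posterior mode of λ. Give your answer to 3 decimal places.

ℓ'(λ) = 24/λ − 4 − 4λ. Setting this to zero and multiplying by λ: 4λ² + 4λ − 24 = 0.
λ = (−4 + √(4² + 4·4·24)) / (2·4) = (−4 + √400) / 8 = (−4 + 20)/8 = 2.
ℓ''(λ) = −24/λ² − 4 < 0, confirming a maximum.

λ̂_MAP = 2.000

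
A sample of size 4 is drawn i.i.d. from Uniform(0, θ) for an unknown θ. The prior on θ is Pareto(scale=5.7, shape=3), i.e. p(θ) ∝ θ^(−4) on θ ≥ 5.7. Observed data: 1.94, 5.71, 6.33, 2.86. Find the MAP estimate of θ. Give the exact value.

θ̂_MAP = 6.33

The Uniform(0, θ) likelihood is θ^(−n) for θ ≥ max(xᵢ), zero otherwise. Here max(xᵢ) = 6.33.
Posterior ∝ θ^(−4) · θ^(−4) = θ^(−8) on θ ≥ max(5.7, 6.33) = 6.33.
This density is strictly decreasing in θ, so the posterior mode lies at the lower boundary of the support.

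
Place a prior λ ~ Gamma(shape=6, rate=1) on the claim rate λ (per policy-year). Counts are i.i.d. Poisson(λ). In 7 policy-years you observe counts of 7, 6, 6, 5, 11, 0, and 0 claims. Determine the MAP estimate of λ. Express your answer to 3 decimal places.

Σxᵢ = 7+6+6+5+11+0+0 = 35, with n = 7.
Posterior ∝ λ^5e^(−1λ) · λ^35e^(−7λ) = λ^40e^(−8λ), i.e. Gamma(shape=41, rate=8).
The mode of a Gamma(a, b) with a ≥ 1 (shape–rate) is (a−1)/b = 40/8 ≈ 5.000.

λ̂_MAP = 5.000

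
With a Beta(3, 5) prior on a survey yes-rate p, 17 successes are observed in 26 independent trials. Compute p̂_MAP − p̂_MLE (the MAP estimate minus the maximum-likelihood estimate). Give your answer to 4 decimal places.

MAP − MLE = -0.0601

Posterior is Beta(20, 14); MAP = (20−1)/(34−2) = 19/32 ≈ 0.59375.
MLE ignores the prior: p̂_MLE = k/n = 17/26 ≈ 0.65385.
Difference = 19/32 − 17/26 = -25/416 ≈ -0.0601.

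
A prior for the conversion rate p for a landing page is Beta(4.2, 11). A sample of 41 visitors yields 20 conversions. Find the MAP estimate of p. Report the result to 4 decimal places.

p̂_MAP = 0.4280

Prior: Beta(4.2, 11).
Data: 20 successes in 41 trials. The binomial likelihood contributes p^20(1−p)^21, so the posterior is Beta(4.2+20, 11+21) = Beta(24.2, 32).
For Beta(a, b) with a, b > 1 the mode is (a−1)/(a+b−2) = 23.2/54.2 ≈ 0.4280.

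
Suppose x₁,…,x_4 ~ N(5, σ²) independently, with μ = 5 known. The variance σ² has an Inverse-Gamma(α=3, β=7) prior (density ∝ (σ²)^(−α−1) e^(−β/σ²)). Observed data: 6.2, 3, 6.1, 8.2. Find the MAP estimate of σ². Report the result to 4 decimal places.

σ̂²_MAP = 2.5742

Sum of squared deviations about the known mean: SS = (6.2−5)² + (3−5)² + (6.1−5)² + (8.2−5)² = 16.89.
The Normal likelihood contributes (σ²)^(−n/2) exp(−SS/(2σ²)), so the posterior is Inverse-Gamma(α + n/2, β + SS/2) = Inverse-Gamma(5, 15.445).
The mode of Inverse-Gamma(a, b) is b/(a+1) = 15.445/6 ≈ 2.5742.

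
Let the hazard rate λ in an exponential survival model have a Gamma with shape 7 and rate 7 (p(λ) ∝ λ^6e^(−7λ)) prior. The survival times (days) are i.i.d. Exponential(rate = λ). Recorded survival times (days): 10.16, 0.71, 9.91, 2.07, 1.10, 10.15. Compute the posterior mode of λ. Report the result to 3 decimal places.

λ̂_MAP = 0.292

The Exponential(rate=λ) likelihood is ∝ λ^n e^(−λΣtᵢ). Here n = 6 and Σtᵢ = 10.16 + 0.71 + 9.91 + 2.07 + 1.10 + 10.15 = 34.10.
Posterior ∝ λ^6e^(−7λ) · λ^6e^(−34.10λ) = λ^12e^(−41.10λ), i.e. Gamma(13, 41.10).
Mode = (a−1)/b = 12/41.10 ≈ 0.292.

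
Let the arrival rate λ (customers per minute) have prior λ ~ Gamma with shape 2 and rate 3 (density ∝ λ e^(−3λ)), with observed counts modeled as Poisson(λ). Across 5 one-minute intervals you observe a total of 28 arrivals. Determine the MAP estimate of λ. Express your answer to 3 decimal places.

λ̂_MAP = 3.625

Σxᵢ = 28, n = 5.
Posterior ∝ λe^(−3λ) · λ^28e^(−5λ) = λ^29e^(−8λ), i.e. Gamma(shape=30, rate=8).
The mode of a Gamma(a, b) with a ≥ 1 (shape–rate) is (a−1)/b = 29/8 ≈ 3.625.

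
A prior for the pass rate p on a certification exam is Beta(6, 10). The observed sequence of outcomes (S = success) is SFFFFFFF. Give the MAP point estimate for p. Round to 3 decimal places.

p̂_MAP = 0.273

Prior: Beta(6, 10).
Data: 1 success in 8 trials (from the sequence). The binomial likelihood contributes p(1−p)^7, so the posterior is Beta(6+1, 10+7) = Beta(7, 17).
For Beta(a, b) with a, b > 1 the mode is (a−1)/(a+b−2) = 6/22 ≈ 0.273.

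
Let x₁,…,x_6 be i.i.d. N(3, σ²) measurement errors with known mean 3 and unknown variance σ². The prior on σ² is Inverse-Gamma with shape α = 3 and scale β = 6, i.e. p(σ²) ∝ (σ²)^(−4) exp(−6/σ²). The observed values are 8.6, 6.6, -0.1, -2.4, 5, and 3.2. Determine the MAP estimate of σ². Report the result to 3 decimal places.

σ̂²_MAP = 7.081

Sum of squared deviations about the known mean: SS = (8.6−3)² + (6.6−3)² + (-0.1−3)² + (-2.4−3)² + (5−3)² + (3.2−3)² = 87.13.
The Normal likelihood contributes (σ²)^(−n/2) exp(−SS/(2σ²)), so the posterior is Inverse-Gamma(α + n/2, β + SS/2) = Inverse-Gamma(6, 49.565).
The mode of Inverse-Gamma(a, b) is b/(a+1) = 49.565/7 ≈ 7.081.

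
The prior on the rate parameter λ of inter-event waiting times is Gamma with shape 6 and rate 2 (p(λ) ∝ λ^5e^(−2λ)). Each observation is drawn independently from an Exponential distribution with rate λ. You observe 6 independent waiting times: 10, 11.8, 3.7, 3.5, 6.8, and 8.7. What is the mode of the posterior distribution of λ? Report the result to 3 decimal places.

λ̂_MAP = 0.237

The Exponential(rate=λ) likelihood is ∝ λ^n e^(−λΣtᵢ). Here n = 6 and Σtᵢ = 10 + 11.8 + 3.7 + 3.5 + 6.8 + 8.7 = 44.5.
Posterior ∝ λ^5e^(−2λ) · λ^6e^(−44.5λ) = λ^11e^(−46.5λ), i.e. Gamma(12, 46.5).
Mode = (a−1)/b = 11/46.5 ≈ 0.237.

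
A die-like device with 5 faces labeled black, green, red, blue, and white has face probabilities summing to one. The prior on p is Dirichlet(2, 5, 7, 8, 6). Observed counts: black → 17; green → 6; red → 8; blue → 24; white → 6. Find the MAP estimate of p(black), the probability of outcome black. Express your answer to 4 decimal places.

The posterior is Dirichlet(αᵢ + nᵢ) = Dirichlet(19, 11, 15, 32, 12).
For a Dirichlet(a₁,…,a_K) with all aᵢ > 1, the mode has j-th component (aⱼ − 1)/(Σaᵢ − K).
Here Σaᵢ = 89 and K = 5, so p(black) = (19 − 1)/(89 − 5) = 18/84 ≈ 0.2143.

MAP estimate of p(black) = 0.2143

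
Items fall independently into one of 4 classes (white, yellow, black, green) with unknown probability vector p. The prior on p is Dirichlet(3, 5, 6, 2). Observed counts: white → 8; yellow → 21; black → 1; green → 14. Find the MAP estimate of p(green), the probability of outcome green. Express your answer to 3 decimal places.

The posterior is Dirichlet(αᵢ + nᵢ) = Dirichlet(11, 26, 7, 16).
For a Dirichlet(a₁,…,a_K) with all aᵢ > 1, the mode has j-th component (aⱼ − 1)/(Σaᵢ − K).
Here Σaᵢ = 60 and K = 4, so p(green) = (16 − 1)/(60 − 4) = 15/56 ≈ 0.268.

MAP estimate of p(green) = 0.268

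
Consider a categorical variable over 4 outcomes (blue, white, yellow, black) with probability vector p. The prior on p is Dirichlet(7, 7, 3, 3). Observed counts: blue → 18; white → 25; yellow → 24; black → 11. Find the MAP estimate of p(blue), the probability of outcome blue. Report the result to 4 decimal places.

MAP estimate of p(blue) = 0.2553

The posterior is Dirichlet(αᵢ + nᵢ) = Dirichlet(25, 32, 27, 14).
For a Dirichlet(a₁,…,a_K) with all aᵢ > 1, the mode has j-th component (aⱼ − 1)/(Σaᵢ − K).
Here Σaᵢ = 98 and K = 4, so p(blue) = (25 − 1)/(98 − 4) = 24/94 ≈ 0.2553.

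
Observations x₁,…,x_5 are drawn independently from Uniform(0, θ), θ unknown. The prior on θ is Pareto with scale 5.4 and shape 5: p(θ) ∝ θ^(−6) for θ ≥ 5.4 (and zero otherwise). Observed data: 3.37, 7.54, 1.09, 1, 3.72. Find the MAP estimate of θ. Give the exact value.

The Uniform(0, θ) likelihood is θ^(−n) for θ ≥ max(xᵢ), zero otherwise. Here max(xᵢ) = 7.54.
Posterior ∝ θ^(−6) · θ^(−5) = θ^(−11) on θ ≥ max(5.4, 7.54) = 7.54.
This density is strictly decreasing in θ, so the posterior mode lies at the lower boundary of the support.

θ̂_MAP = 7.54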